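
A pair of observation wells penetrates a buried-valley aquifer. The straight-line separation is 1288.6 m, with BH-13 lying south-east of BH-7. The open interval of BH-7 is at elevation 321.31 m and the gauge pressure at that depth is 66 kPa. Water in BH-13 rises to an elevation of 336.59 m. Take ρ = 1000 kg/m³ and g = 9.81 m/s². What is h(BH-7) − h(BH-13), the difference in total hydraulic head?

Δh ≈ -8.55 m

Pressure head at BH-7: ψ = P/(ρg) = 66×1000 / (1000 × 9.81) = 6.73 m.
Total head at BH-7: h = z + ψ = 321.31 + 6.73 = 328.04 m.
Total head at BH-13: h = 336.59 m (water level in the piezometer is the total head).
Head difference: h(BH-7) − h(BH-13) = 328.04 − 336.59 = -8.55 m.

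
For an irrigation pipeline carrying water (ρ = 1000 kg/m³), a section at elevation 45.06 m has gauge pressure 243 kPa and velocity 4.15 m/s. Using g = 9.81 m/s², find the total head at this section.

h ≈ 70.71 m

Pressure head ψ = P/(ρg) = 243×1000 / (1000 × 9.81) = 24.77 m.
Velocity head = v²/(2g) = 4.15² / (2 × 9.81) = 0.878 m.
h = z + ψ + v²/(2g) = 45.06 + 24.77 + 0.878 = 70.71 m.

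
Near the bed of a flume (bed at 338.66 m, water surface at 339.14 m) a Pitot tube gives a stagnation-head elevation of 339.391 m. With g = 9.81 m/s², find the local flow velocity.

v ≈ 2.22 m/s

Near the bed, under hydrostatic conditions, the piezometric head (z + ψ) equals the free-surface elevation, 339.14 m.
Velocity head = total − piezometric = 339.391 − 339.14 = 0.251 m.
v = √(2g·h_v) = √(2 × 9.81 × 0.251) = 2.22 m/s.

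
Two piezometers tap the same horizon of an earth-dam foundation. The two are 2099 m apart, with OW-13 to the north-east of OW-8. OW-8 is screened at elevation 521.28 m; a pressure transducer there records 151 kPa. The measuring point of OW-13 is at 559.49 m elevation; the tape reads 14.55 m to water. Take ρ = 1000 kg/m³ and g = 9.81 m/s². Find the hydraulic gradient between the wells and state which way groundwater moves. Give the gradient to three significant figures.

i ≈ 0.00394; groundwater flows toward the south-west

Pressure head at OW-8: ψ = P/(ρg) = 151×1000 / (1000 × 9.81) = 15.39 m.
Total head at OW-8: h = z + ψ = 521.28 + 15.39 = 536.67 m.
Total head at OW-13: h = 559.49 − 14.55 = 544.94 m.
Head difference: h(OW-8) − h(OW-13) = 536.67 − 544.94 = -8.27 m.
Hydraulic gradient: i = |Δh| / L = 8.27 / 2099 = 0.00394.
Flow is from higher to lower head: from OW-13 toward OW-8, i.e. toward the south-west.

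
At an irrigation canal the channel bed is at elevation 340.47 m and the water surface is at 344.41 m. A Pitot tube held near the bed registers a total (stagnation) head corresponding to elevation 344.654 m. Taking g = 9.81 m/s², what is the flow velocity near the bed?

v ≈ 2.19 m/s

Near the bed, under hydrostatic conditions, the piezometric head (z + ψ) equals the free-surface elevation, 344.41 m.
Velocity head = total − piezometric = 344.654 − 344.41 = 0.244 m.
v = √(2g·h_v) = √(2 × 9.81 × 0.244) = 2.19 m/s.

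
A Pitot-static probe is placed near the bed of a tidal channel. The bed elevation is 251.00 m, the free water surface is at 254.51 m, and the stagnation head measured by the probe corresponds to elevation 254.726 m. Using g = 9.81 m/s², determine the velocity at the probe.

Near the bed, under hydrostatic conditions, the piezometric head (z + ψ) equals the free-surface elevation, 254.51 m.
Velocity head = total − piezometric = 254.726 − 254.51 = 0.216 m.
v = √(2g·h_v) = √(2 × 9.81 × 0.216) = 2.06 m/s.

v ≈ 2.06 m/s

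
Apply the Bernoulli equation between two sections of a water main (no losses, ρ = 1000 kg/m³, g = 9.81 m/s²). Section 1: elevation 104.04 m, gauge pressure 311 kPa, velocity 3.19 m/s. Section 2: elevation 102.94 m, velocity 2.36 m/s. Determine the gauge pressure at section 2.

P₂ ≈ 324 kPa

Pressure head at 1: ψ₁ = P₁/(ρg) = 311×1000 / (1000 × 9.81) = 31.70 m.
Velocity heads: v₁²/2g = 3.19²/19.62 = 0.519 m; v₂²/2g = 2.36²/19.62 = 0.284 m.
Total head H = z₁ + ψ₁ + v₁²/2g = 104.04 + 31.70 + 0.519 = 136.26 m.
ψ₂ = H − z₂ − v₂²/2g = 136.26 − 102.94 − 0.284 = 33.04 m.
P₂ = ρgψ₂ = 1000 × 9.81 × 33.04 ≈ 324 kPa.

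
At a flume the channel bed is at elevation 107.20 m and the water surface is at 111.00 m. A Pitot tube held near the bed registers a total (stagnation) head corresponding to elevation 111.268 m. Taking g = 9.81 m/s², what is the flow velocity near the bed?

Near the bed, under hydrostatic conditions, the piezometric head (z + ψ) equals the free-surface elevation, 111.00 m.
Velocity head = total − piezometric = 111.268 − 111.00 = 0.268 m.
v = √(2g·h_v) = √(2 × 9.81 × 0.268) = 2.29 m/s.

v ≈ 2.29 m/s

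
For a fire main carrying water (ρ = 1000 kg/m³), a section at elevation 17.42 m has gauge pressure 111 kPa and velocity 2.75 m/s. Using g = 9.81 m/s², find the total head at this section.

h ≈ 29.12 m

Pressure head ψ = P/(ρg) = 111×1000 / (1000 × 9.81) = 11.31 m.
Velocity head = v²/(2g) = 2.75² / (2 × 9.81) = 0.385 m.
h = z + ψ + v²/(2g) = 17.42 + 11.31 + 0.385 = 29.12 m.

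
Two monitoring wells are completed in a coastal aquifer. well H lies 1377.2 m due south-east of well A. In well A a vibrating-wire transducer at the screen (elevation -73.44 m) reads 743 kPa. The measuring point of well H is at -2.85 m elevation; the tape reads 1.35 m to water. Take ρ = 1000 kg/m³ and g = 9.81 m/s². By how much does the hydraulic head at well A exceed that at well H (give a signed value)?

Pressure head at well A: ψ = P/(ρg) = 743×1000 / (1000 × 9.81) = 75.74 m.
Total head at well A: h = z + ψ = -73.44 + 75.74 = 2.30 m.
Total head at well H: h = -2.85 − 1.35 = -4.20 m.
Head difference: h(well A) − h(well H) = 2.30 − (-4.20) = 6.50 m.

Δh ≈ 6.50 m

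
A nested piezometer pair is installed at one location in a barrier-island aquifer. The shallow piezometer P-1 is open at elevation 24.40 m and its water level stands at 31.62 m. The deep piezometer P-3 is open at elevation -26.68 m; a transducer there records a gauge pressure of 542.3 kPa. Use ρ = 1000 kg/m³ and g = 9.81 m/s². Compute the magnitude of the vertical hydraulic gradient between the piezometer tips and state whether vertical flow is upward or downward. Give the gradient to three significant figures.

|i_v| ≈ 0.0591; vertical flow is downward

Total head at P-1: h = 31.62 m (water level in the standpipe).
Pressure head at P-3: ψ = P/(ρg) = 542.3×1000 / (1000 × 9.81) = 55.28 m.
Total head at P-3: h = z + ψ = -26.68 + 55.28 = 28.60 m.
Δh = h(P-1) − h(P-3) = 31.62 − 28.60 = 3.02 m.
Vertical separation Δz = 24.40 − (-26.68) = 51.08 m.
|i_v| = |Δh| / Δz = 3.02 / 51.08 = 0.0591.
Head is higher in the shallow piezometer, so vertical flow is downward (recharge condition).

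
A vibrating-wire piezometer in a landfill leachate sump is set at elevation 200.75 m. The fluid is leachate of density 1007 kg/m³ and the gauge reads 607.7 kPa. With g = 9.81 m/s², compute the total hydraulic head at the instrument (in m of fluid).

h ≈ 262.27 m

ψ = P/(ρg) = 607.7×1000 / (1007 × 9.81) = 61.52 m.
h = z + ψ = 200.75 + 61.52 = 262.27 m.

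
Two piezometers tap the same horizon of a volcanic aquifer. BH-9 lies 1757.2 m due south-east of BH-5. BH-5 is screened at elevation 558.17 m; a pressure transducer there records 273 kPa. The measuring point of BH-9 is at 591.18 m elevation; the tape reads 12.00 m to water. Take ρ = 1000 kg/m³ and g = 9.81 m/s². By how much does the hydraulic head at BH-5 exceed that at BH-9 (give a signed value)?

Pressure head at BH-5: ψ = P/(ρg) = 273×1000 / (1000 × 9.81) = 27.83 m.
Total head at BH-5: h = z + ψ = 558.17 + 27.83 = 586.00 m.
Total head at BH-9: h = 591.18 − 12.00 = 579.18 m.
Head difference: h(BH-5) − h(BH-9) = 586.00 − 579.18 = 6.82 m.

Δh ≈ 6.82 m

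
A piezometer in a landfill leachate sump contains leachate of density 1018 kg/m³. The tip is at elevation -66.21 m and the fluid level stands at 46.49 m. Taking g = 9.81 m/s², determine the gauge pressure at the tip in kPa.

Pressure head ψ = h − z = 46.49 − (-66.21) = 112.70 m.
P = ρgψ = 1018 × 9.81 × 112.70 = 1125488 Pa ≈ 1130 kPa.

P ≈ 1130 kPa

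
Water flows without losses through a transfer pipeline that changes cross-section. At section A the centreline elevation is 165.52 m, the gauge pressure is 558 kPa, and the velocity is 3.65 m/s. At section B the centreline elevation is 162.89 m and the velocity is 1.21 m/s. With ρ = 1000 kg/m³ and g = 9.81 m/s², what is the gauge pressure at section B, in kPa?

P₂ ≈ 590 kPa

Pressure head at A: ψ₁ = P₁/(ρg) = 558×1000 / (1000 × 9.81) = 56.88 m.
Velocity heads: v₁²/2g = 3.65²/19.62 = 0.679 m; v₂²/2g = 1.21²/19.62 = 0.075 m.
Total head H = z₁ + ψ₁ + v₁²/2g = 165.52 + 56.88 + 0.679 = 223.08 m.
ψ₂ = H − z₂ − v₂²/2g = 223.08 − 162.89 − 0.075 = 60.12 m.
P₂ = ρgψ₂ = 1000 × 9.81 × 60.12 ≈ 590 kPa.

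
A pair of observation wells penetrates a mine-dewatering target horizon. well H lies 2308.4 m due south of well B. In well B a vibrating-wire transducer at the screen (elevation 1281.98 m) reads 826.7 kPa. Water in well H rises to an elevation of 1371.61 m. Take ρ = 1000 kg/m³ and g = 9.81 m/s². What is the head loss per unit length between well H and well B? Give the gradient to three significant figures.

i ≈ 0.00232 m/m

Pressure head at well B: ψ = P/(ρg) = 826.7×1000 / (1000 × 9.81) = 84.27 m.
Total head at well B: h = z + ψ = 1281.98 + 84.27 = 1366.25 m.
Total head at well H: h = 1371.61 m (water level in the piezometer is the total head).
Head difference: h(well B) − h(well H) = 1366.25 − 1371.61 = -5.36 m.
Hydraulic gradient: i = |Δh| / L = 5.36 / 2308.4 = 0.00232.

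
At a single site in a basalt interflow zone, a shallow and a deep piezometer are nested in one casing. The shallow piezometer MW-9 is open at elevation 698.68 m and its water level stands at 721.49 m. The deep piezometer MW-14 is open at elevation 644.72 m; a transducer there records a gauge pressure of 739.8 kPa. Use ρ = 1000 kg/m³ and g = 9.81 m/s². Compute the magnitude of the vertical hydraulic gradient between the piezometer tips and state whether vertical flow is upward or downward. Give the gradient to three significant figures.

|i_v| ≈ 0.0252; vertical flow is downward

Total head at MW-9: h = 721.49 m (water level in the standpipe).
Pressure head at MW-14: ψ = P/(ρg) = 739.8×1000 / (1000 × 9.81) = 75.41 m.
Total head at MW-14: h = z + ψ = 644.72 + 75.41 = 720.13 m.
Δh = h(MW-9) − h(MW-14) = 721.49 − 720.13 = 1.36 m.
Vertical separation Δz = 698.68 − 644.72 = 53.96 m.
|i_v| = |Δh| / Δz = 1.36 / 53.96 = 0.0252.
Head is higher in the shallow piezometer, so vertical flow is downward (recharge condition).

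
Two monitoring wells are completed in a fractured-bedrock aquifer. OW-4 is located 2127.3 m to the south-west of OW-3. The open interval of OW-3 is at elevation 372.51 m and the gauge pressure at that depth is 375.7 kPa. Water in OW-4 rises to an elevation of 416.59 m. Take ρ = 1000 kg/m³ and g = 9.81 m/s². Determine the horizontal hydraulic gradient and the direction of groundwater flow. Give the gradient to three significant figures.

Pressure head at OW-3: ψ = P/(ρg) = 375.7×1000 / (1000 × 9.81) = 38.30 m.
Total head at OW-3: h = z + ψ = 372.51 + 38.30 = 410.81 m.
Total head at OW-4: h = 416.59 m (water level in the piezometer is the total head).
Head difference: h(OW-3) − h(OW-4) = 410.81 − 416.59 = -5.78 m.
Hydraulic gradient: i = |Δh| / L = 5.78 / 2127.3 = 0.00272.
Flow is from higher to lower head: from OW-4 toward OW-3, i.e. toward the north-east.

i ≈ 0.00272; groundwater flows toward the north-east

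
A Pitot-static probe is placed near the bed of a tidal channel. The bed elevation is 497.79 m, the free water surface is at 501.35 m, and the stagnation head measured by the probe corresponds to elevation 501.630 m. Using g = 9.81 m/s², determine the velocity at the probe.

Near the bed, under hydrostatic conditions, the piezometric head (z + ψ) equals the free-surface elevation, 501.35 m.
Velocity head = total − piezometric = 501.630 − 501.35 = 0.280 m.
v = √(2g·h_v) = √(2 × 9.81 × 0.280) = 2.34 m/s.

v ≈ 2.34 m/s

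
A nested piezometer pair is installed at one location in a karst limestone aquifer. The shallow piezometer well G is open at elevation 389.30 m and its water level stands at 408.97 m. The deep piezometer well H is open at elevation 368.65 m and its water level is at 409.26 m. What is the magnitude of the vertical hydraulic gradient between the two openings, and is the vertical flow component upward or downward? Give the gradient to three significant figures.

|i_v| ≈ 0.0140; vertical flow is upward

Total head at well G: h = 408.97 m (water level in the standpipe).
Total head at well H: h = 409.26 m.
Δh = h(well G) − h(well H) = 408.97 − 409.26 = -0.29 m.
Vertical separation Δz = 389.30 − 368.65 = 20.65 m.
|i_v| = |Δh| / Δz = 0.29 / 20.65 = 0.0140.
Head is higher in the deep piezometer, so vertical flow is upward (discharge condition).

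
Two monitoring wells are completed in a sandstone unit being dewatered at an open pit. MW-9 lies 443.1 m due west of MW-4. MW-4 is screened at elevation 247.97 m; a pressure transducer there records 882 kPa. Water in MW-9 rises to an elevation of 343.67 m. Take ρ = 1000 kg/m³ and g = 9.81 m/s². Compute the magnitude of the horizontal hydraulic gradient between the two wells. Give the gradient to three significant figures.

i ≈ 0.0131

Pressure head at MW-4: ψ = P/(ρg) = 882×1000 / (1000 × 9.81) = 89.91 m.
Total head at MW-4: h = z + ψ = 247.97 + 89.91 = 337.88 m.
Total head at MW-9: h = 343.67 m (water level in the piezometer is the total head).
Head difference: h(MW-4) − h(MW-9) = 337.88 − 343.67 = -5.79 m.
Hydraulic gradient: i = |Δh| / L = 5.79 / 443.1 = 0.0131.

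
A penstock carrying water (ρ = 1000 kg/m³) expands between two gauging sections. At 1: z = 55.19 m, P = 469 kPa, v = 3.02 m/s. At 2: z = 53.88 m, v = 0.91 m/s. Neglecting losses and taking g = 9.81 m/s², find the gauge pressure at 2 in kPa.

P₂ ≈ 486 kPa

Pressure head at 1: ψ₁ = P₁/(ρg) = 469×1000 / (1000 × 9.81) = 47.81 m.
Velocity heads: v₁²/2g = 3.02²/19.62 = 0.465 m; v₂²/2g = 0.91²/19.62 = 0.042 m.
Total head H = z₁ + ψ₁ + v₁²/2g = 55.19 + 47.81 + 0.465 = 103.47 m.
ψ₂ = H − z₂ − v₂²/2g = 103.47 − 53.88 − 0.042 = 49.55 m.
P₂ = ρgψ₂ = 1000 × 9.81 × 49.55 ≈ 486 kPa.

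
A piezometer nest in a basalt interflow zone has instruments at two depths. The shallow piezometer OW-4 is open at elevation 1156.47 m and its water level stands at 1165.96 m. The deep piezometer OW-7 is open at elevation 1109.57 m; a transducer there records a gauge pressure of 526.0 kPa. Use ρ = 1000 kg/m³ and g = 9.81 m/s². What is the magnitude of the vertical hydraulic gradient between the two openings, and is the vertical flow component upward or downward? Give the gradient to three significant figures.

Total head at OW-4: h = 1165.96 m (water level in the standpipe).
Pressure head at OW-7: ψ = P/(ρg) = 526.0×1000 / (1000 × 9.81) = 53.62 m.
Total head at OW-7: h = z + ψ = 1109.57 + 53.62 = 1163.19 m.
Δh = h(OW-4) − h(OW-7) = 1165.96 − 1163.19 = 2.77 m.
Vertical separation Δz = 1156.47 − 1109.57 = 46.90 m.
|i_v| = |Δh| / Δz = 2.77 / 46.90 = 0.0591.
Head is higher in the shallow piezometer, so vertical flow is downward (recharge condition).

|i_v| ≈ 0.0591; vertical flow is downward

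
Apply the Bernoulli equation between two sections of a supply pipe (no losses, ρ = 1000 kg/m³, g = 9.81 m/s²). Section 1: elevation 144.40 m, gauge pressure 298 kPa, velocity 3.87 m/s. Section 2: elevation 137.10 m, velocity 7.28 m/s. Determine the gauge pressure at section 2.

P₂ ≈ 351 kPa

Pressure head at 1: ψ₁ = P₁/(ρg) = 298×1000 / (1000 × 9.81) = 30.38 m.
Velocity heads: v₁²/2g = 3.87²/19.62 = 0.763 m; v₂²/2g = 7.28²/19.62 = 2.701 m.
Total head H = z₁ + ψ₁ + v₁²/2g = 144.40 + 30.38 + 0.763 = 175.54 m.
ψ₂ = H − z₂ − v₂²/2g = 175.54 − 137.10 − 2.701 = 35.74 m.
P₂ = ρgψ₂ = 1000 × 9.81 × 35.74 ≈ 351 kPa.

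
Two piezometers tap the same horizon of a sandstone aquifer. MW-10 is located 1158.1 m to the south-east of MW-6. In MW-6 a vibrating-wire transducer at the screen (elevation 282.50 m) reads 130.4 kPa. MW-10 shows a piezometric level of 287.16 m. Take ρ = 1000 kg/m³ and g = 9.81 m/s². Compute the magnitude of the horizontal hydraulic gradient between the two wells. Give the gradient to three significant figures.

Pressure head at MW-6: ψ = P/(ρg) = 130.4×1000 / (1000 × 9.81) = 13.29 m.
Total head at MW-6: h = z + ψ = 282.50 + 13.29 = 295.79 m.
Total head at MW-10: h = 287.16 m (water level in the piezometer is the total head).
Head difference: h(MW-6) − h(MW-10) = 295.79 − 287.16 = 8.63 m.
Hydraulic gradient: i = |Δh| / L = 8.63 / 1158.1 = 0.00745.

i ≈ 0.00745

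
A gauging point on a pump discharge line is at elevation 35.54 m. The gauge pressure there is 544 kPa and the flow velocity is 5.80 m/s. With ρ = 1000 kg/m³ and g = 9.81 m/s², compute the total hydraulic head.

h ≈ 92.71 m

Pressure head ψ = P/(ρg) = 544×1000 / (1000 × 9.81) = 55.45 m.
Velocity head = v²/(2g) = 5.80² / (2 × 9.81) = 1.715 m.
h = z + ψ + v²/(2g) = 35.54 + 55.45 + 1.715 = 92.71 m.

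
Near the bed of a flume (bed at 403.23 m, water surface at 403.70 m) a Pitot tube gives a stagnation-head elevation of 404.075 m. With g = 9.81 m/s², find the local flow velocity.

Near the bed, under hydrostatic conditions, the piezometric head (z + ψ) equals the free-surface elevation, 403.70 m.
Velocity head = total − piezometric = 404.075 − 403.70 = 0.375 m.
v = √(2g·h_v) = √(2 × 9.81 × 0.375) = 2.71 m/s.

v ≈ 2.71 m/s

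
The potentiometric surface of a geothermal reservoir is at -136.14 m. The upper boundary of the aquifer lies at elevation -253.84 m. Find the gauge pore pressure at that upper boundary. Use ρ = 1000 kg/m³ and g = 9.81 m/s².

Pressure head at the aquifer top: ψ = h − z = -136.14 − (-253.84) = 117.70 m.
P = ρgψ = 1000 × 9.81 × 117.70 = 1154637 Pa ≈ 1150 kPa.

P ≈ 1150 kPa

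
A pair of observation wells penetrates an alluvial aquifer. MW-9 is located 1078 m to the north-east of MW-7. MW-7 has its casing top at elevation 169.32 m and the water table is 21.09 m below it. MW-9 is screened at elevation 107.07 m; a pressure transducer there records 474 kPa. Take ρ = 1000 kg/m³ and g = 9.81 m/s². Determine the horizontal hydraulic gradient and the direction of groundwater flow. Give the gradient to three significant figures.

i ≈ 0.00664; groundwater flows toward the south-west

Total head at MW-7: h = 169.32 − 21.09 = 148.23 m.
Pressure head at MW-9: ψ = P/(ρg) = 474×1000 / (1000 × 9.81) = 48.32 m.
Total head at MW-9: h = z + ψ = 107.07 + 48.32 = 155.39 m.
Head difference: h(MW-7) − h(MW-9) = 148.23 − 155.39 = -7.16 m.
Hydraulic gradient: i = |Δh| / L = 7.16 / 1078 = 0.00664.
Flow is from higher to lower head: from MW-9 toward MW-7, i.e. toward the south-west.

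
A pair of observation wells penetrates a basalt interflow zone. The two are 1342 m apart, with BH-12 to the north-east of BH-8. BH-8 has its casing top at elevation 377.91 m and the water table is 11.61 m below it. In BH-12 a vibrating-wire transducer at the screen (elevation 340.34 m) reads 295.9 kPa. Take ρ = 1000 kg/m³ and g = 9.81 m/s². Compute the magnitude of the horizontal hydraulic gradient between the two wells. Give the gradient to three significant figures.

Total head at BH-8: h = 377.91 − 11.61 = 366.30 m.
Pressure head at BH-12: ψ = P/(ρg) = 295.9×1000 / (1000 × 9.81) = 30.16 m.
Total head at BH-12: h = z + ψ = 340.34 + 30.16 = 370.50 m.
Head difference: h(BH-8) − h(BH-12) = 366.30 − 370.50 = -4.20 m.
Hydraulic gradient: i = |Δh| / L = 4.20 / 1342 = 0.00313.

i ≈ 0.00313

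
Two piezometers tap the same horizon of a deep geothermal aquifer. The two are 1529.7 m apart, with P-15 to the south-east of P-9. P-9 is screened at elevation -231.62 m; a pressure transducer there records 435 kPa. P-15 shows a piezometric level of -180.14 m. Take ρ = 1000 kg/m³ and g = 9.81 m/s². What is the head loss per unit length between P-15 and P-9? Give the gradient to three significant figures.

Pressure head at P-9: ψ = P/(ρg) = 435×1000 / (1000 × 9.81) = 44.34 m.
Total head at P-9: h = z + ψ = -231.62 + 44.34 = -187.28 m.
Total head at P-15: h = -180.14 m (water level in the piezometer is the total head).
Head difference: h(P-9) − h(P-15) = -187.28 − (-180.14) = -7.14 m.
Hydraulic gradient: i = |Δh| / L = 7.14 / 1529.7 = 0.00467.

i ≈ 0.00467 m/m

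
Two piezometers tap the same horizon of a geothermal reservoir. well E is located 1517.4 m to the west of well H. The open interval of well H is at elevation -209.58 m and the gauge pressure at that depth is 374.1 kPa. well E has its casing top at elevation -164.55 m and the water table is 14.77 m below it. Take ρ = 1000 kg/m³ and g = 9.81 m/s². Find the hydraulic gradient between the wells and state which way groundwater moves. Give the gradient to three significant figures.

i ≈ 0.00519; groundwater flows toward the west

Pressure head at well H: ψ = P/(ρg) = 374.1×1000 / (1000 × 9.81) = 38.13 m.
Total head at well H: h = z + ψ = -209.58 + 38.13 = -171.45 m.
Total head at well E: h = -164.55 − 14.77 = -179.32 m.
Head difference: h(well H) − h(well E) = -171.45 − (-179.32) = 7.87 m.
Hydraulic gradient: i = |Δh| / L = 7.87 / 1517.4 = 0.00519.
Flow is from higher to lower head: from well H toward well E, i.e. toward the west.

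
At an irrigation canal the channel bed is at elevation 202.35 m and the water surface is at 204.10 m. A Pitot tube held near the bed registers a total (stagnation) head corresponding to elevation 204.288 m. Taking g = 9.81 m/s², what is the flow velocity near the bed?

v ≈ 1.92 m/s

Near the bed, under hydrostatic conditions, the piezometric head (z + ψ) equals the free-surface elevation, 204.10 m.
Velocity head = total − piezometric = 204.288 − 204.10 = 0.188 m.
v = √(2g·h_v) = √(2 × 9.81 × 0.188) = 1.92 m/s.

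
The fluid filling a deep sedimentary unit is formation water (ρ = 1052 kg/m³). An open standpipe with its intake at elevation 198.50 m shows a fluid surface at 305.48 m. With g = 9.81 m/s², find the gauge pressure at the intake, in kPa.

P ≈ 1100 kPa

Pressure head ψ = h − z = 305.48 − 198.50 = 106.98 m.
P = ρgψ = 1052 × 9.81 × 106.98 = 1104046 Pa ≈ 1100 kPa.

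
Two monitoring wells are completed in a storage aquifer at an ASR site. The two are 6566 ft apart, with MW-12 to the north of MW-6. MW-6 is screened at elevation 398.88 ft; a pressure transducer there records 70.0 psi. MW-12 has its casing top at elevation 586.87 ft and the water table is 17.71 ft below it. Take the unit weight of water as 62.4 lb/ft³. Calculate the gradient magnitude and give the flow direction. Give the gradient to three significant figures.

Pressure head at MW-6: ψ = 144·P/γ = 144 × 70.0 / 62.4 = 161.54 ft.
Total head at MW-6: h = z + ψ = 398.88 + 161.54 = 560.42 ft.
Total head at MW-12: h = 586.87 − 17.71 = 569.16 ft.
Head difference: h(MW-6) − h(MW-12) = 560.42 − 569.16 = -8.74 ft.
Hydraulic gradient: i = |Δh| / L = 8.74 / 6566 = 0.00133.
Flow is from higher to lower head: from MW-12 toward MW-6, i.e. toward the south.

i ≈ 0.00133; groundwater flows toward the south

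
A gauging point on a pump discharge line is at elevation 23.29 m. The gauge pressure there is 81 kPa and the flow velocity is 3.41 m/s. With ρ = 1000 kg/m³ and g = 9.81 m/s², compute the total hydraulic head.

h ≈ 32.14 m

Pressure head ψ = P/(ρg) = 81×1000 / (1000 × 9.81) = 8.26 m.
Velocity head = v²/(2g) = 3.41² / (2 × 9.81) = 0.593 m.
h = z + ψ + v²/(2g) = 23.29 + 8.26 + 0.593 = 32.14 m.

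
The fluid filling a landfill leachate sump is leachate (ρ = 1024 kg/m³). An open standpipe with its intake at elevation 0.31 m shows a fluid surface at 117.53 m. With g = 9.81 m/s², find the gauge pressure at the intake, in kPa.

P ≈ 1180 kPa

Pressure head ψ = h − z = 117.53 − 0.31 = 117.22 m.
P = ρgψ = 1024 × 9.81 × 117.22 = 1177526 Pa ≈ 1180 kPa.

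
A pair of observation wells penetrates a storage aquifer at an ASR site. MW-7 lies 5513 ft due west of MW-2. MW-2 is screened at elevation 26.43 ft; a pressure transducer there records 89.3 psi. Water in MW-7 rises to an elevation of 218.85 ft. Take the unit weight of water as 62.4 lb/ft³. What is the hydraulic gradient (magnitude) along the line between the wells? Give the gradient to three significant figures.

Pressure head at MW-2: ψ = 144·P/γ = 144 × 89.3 / 62.4 = 206.08 ft.
Total head at MW-2: h = z + ψ = 26.43 + 206.08 = 232.51 ft.
Total head at MW-7: h = 218.85 ft (water level in the piezometer is the total head).
Head difference: h(MW-2) − h(MW-7) = 232.51 − 218.85 = 13.66 ft.
Hydraulic gradient: i = |Δh| / L = 13.66 / 5513 = 0.00248.

i ≈ 0.00248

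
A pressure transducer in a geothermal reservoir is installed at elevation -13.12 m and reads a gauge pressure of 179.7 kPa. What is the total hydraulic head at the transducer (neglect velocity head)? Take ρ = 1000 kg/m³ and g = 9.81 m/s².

h ≈ 5.20 m

ψ = P/(ρg) = 179.7×1000 / (1000 × 9.81) = 18.32 m.
h = z + ψ = -13.12 + 18.32 = 5.20 m.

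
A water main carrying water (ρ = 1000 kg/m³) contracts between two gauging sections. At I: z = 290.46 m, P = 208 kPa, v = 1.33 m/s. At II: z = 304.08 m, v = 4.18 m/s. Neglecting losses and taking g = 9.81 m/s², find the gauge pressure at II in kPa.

P₂ ≈ 66.5 kPa

Pressure head at I: ψ₁ = P₁/(ρg) = 208×1000 / (1000 × 9.81) = 21.20 m.
Velocity heads: v₁²/2g = 1.33²/19.62 = 0.090 m; v₂²/2g = 4.18²/19.62 = 0.891 m.
Total head H = z₁ + ψ₁ + v₁²/2g = 290.46 + 21.20 + 0.090 = 311.75 m.
ψ₂ = H − z₂ − v₂²/2g = 311.75 − 304.08 − 0.891 = 6.78 m.
P₂ = ρgψ₂ = 1000 × 9.81 × 6.78 ≈ 66.5 kPa.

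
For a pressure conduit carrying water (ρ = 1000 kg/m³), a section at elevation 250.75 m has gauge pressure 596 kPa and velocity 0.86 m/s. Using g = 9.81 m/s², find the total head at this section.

h ≈ 311.54 m

Pressure head ψ = P/(ρg) = 596×1000 / (1000 × 9.81) = 60.75 m.
Velocity head = v²/(2g) = 0.86² / (2 × 9.81) = 0.038 m.
h = z + ψ + v²/(2g) = 250.75 + 60.75 + 0.038 = 311.54 m.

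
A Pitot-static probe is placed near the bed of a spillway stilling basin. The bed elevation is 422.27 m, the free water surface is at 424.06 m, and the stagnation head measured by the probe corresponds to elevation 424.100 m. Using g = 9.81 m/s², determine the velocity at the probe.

v ≈ 0.886 m/s

Near the bed, under hydrostatic conditions, the piezometric head (z + ψ) equals the free-surface elevation, 424.06 m.
Velocity head = total − piezometric = 424.100 − 424.06 = 0.040 m.
v = √(2g·h_v) = √(2 × 9.81 × 0.040) = 0.886 m/s.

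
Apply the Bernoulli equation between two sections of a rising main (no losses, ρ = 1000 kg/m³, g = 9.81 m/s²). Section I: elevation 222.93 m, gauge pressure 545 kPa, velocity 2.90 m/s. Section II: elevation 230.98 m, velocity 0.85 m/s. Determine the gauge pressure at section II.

Pressure head at I: ψ₁ = P₁/(ρg) = 545×1000 / (1000 × 9.81) = 55.56 m.
Velocity heads: v₁²/2g = 2.90²/19.62 = 0.429 m; v₂²/2g = 0.85²/19.62 = 0.037 m.
Total head H = z₁ + ψ₁ + v₁²/2g = 222.93 + 55.56 + 0.429 = 278.92 m.
ψ₂ = H − z₂ − v₂²/2g = 278.92 − 230.98 − 0.037 = 47.90 m.
P₂ = ρgψ₂ = 1000 × 9.81 × 47.90 ≈ 470 kPa.

P₂ ≈ 470 kPa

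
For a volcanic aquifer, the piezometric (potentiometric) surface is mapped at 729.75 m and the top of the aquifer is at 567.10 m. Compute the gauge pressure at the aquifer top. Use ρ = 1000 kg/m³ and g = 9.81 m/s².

P ≈ 1600 kPa

Pressure head at the aquifer top: ψ = h − z = 729.75 − 567.10 = 162.65 m.
P = ρgψ = 1000 × 9.81 × 162.65 = 1595596 Pa ≈ 1600 kPa.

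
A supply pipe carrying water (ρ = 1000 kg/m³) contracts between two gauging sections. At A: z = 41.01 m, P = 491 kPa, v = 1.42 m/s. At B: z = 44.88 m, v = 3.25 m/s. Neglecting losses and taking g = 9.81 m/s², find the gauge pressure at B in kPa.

Pressure head at A: ψ₁ = P₁/(ρg) = 491×1000 / (1000 × 9.81) = 50.05 m.
Velocity heads: v₁²/2g = 1.42²/19.62 = 0.103 m; v₂²/2g = 3.25²/19.62 = 0.538 m.
Total head H = z₁ + ψ₁ + v₁²/2g = 41.01 + 50.05 + 0.103 = 91.16 m.
ψ₂ = H − z₂ − v₂²/2g = 91.16 − 44.88 − 0.538 = 45.74 m.
P₂ = ρgψ₂ = 1000 × 9.81 × 45.74 ≈ 449 kPa.

P₂ ≈ 449 kPa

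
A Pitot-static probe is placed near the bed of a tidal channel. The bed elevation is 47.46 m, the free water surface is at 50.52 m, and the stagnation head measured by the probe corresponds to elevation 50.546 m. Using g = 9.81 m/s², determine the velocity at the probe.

Near the bed, under hydrostatic conditions, the piezometric head (z + ψ) equals the free-surface elevation, 50.52 m.
Velocity head = total − piezometric = 50.546 − 50.52 = 0.026 m.
v = √(2g·h_v) = √(2 × 9.81 × 0.026) = 0.714 m/s.

v ≈ 0.714 m/s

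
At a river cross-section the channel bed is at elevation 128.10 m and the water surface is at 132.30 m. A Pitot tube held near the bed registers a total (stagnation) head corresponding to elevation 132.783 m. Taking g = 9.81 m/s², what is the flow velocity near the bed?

Near the bed, under hydrostatic conditions, the piezometric head (z + ψ) equals the free-surface elevation, 132.30 m.
Velocity head = total − piezometric = 132.783 − 132.30 = 0.483 m.
v = √(2g·h_v) = √(2 × 9.81 × 0.483) = 3.08 m/s.

v ≈ 3.08 m/s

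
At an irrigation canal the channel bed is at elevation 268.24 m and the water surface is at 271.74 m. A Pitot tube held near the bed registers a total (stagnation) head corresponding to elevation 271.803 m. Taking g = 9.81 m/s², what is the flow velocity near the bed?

Near the bed, under hydrostatic conditions, the piezometric head (z + ψ) equals the free-surface elevation, 271.74 m.
Velocity head = total − piezometric = 271.803 − 271.74 = 0.063 m.
v = √(2g·h_v) = √(2 × 9.81 × 0.063) = 1.11 m/s.

v ≈ 1.11 m/s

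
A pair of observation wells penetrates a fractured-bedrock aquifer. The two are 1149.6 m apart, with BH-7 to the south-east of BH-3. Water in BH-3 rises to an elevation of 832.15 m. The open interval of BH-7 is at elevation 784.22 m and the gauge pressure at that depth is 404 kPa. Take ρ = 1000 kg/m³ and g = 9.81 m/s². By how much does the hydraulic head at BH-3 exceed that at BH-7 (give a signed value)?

Δh ≈ 6.75 m

Total head at BH-3: h = 832.15 m (water level in the piezometer is the total head).
Pressure head at BH-7: ψ = P/(ρg) = 404×1000 / (1000 × 9.81) = 41.18 m.
Total head at BH-7: h = z + ψ = 784.22 + 41.18 = 825.40 m.
Head difference: h(BH-3) − h(BH-7) = 832.15 − 825.40 = 6.75 m.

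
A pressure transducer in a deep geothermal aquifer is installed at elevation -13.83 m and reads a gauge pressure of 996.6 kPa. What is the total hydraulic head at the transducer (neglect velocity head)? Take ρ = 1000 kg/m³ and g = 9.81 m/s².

h ≈ 87.76 m

ψ = P/(ρg) = 996.6×1000 / (1000 × 9.81) = 101.59 m.
h = z + ψ = -13.83 + 101.59 = 87.76 m.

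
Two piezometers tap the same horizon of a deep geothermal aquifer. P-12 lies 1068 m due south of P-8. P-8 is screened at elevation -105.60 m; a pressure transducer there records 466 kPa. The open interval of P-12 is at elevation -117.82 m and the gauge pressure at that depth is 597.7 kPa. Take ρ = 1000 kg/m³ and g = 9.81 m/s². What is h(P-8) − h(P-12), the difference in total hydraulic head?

Δh ≈ -1.21 m

Pressure head at P-8: ψ = P/(ρg) = 466×1000 / (1000 × 9.81) = 47.50 m.
Total head at P-8: h = z + ψ = -105.60 + 47.50 = -58.10 m.
Pressure head at P-12: ψ = P/(ρg) = 597.7×1000 / (1000 × 9.81) = 60.93 m.
Total head at P-12: h = z + ψ = -117.82 + 60.93 = -56.89 m.
Head difference: h(P-8) − h(P-12) = -58.10 − (-56.89) = -1.21 m.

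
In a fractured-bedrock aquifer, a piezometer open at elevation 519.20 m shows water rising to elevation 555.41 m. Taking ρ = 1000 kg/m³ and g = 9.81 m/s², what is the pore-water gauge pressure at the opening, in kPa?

Pressure head ψ = h − z = 555.41 − 519.20 = 36.21 m.
P = ρgψ = 1000 × 9.81 × 36.21 = 355220 Pa ≈ 355 kPa.

P ≈ 355 kPa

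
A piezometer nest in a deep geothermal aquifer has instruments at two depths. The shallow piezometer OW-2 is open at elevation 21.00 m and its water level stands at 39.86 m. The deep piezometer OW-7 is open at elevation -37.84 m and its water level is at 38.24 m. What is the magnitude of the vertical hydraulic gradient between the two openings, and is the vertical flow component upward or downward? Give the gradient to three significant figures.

|i_v| ≈ 0.0275; vertical flow is downward

Total head at OW-2: h = 39.86 m (water level in the standpipe).
Total head at OW-7: h = 38.24 m.
Δh = h(OW-2) − h(OW-7) = 39.86 − 38.24 = 1.62 m.
Vertical separation Δz = 21.00 − (-37.84) = 58.84 m.
|i_v| = |Δh| / Δz = 1.62 / 58.84 = 0.0275.
Head is higher in the shallow piezometer, so vertical flow is downward (recharge condition).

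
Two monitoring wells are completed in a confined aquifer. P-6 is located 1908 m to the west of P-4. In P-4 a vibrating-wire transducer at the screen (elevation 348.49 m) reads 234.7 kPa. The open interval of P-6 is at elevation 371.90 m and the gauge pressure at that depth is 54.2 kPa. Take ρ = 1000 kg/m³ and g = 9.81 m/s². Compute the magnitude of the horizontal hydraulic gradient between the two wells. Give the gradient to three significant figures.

i ≈ 0.00263

Pressure head at P-4: ψ = P/(ρg) = 234.7×1000 / (1000 × 9.81) = 23.92 m.
Total head at P-4: h = z + ψ = 348.49 + 23.92 = 372.41 m.
Pressure head at P-6: ψ = P/(ρg) = 54.2×1000 / (1000 × 9.81) = 5.52 m.
Total head at P-6: h = z + ψ = 371.90 + 5.52 = 377.42 m.
Head difference: h(P-4) − h(P-6) = 372.41 − 377.42 = -5.01 m.
Hydraulic gradient: i = |Δh| / L = 5.01 / 1908 = 0.00263.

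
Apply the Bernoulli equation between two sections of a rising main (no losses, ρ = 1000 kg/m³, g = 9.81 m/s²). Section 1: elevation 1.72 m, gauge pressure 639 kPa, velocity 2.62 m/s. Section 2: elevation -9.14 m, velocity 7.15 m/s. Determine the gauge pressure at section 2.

P₂ ≈ 723 kPa

Pressure head at 1: ψ₁ = P₁/(ρg) = 639×1000 / (1000 × 9.81) = 65.14 m.
Velocity heads: v₁²/2g = 2.62²/19.62 = 0.350 m; v₂²/2g = 7.15²/19.62 = 2.606 m.
Total head H = z₁ + ψ₁ + v₁²/2g = 1.72 + 65.14 + 0.350 = 67.21 m.
ψ₂ = H − z₂ − v₂²/2g = 67.21 − (-9.14) − 2.606 = 73.74 m.
P₂ = ρgψ₂ = 1000 × 9.81 × 73.74 ≈ 723 kPa.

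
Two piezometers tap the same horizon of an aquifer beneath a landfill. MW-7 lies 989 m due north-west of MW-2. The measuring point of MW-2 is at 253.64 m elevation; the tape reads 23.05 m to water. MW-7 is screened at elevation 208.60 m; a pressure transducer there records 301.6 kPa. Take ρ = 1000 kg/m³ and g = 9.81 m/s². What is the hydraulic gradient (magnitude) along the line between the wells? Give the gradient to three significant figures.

Total head at MW-2: h = 253.64 − 23.05 = 230.59 m.
Pressure head at MW-7: ψ = P/(ρg) = 301.6×1000 / (1000 × 9.81) = 30.74 m.
Total head at MW-7: h = z + ψ = 208.60 + 30.74 = 239.34 m.
Head difference: h(MW-2) − h(MW-7) = 230.59 − 239.34 = -8.75 m.
Hydraulic gradient: i = |Δh| / L = 8.75 / 989 = 0.00885.

i ≈ 0.00885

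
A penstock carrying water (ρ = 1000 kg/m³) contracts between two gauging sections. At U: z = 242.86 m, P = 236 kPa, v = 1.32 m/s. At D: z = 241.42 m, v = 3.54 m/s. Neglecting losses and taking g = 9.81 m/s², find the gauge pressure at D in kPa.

Pressure head at U: ψ₁ = P₁/(ρg) = 236×1000 / (1000 × 9.81) = 24.06 m.
Velocity heads: v₁²/2g = 1.32²/19.62 = 0.089 m; v₂²/2g = 3.54²/19.62 = 0.639 m.
Total head H = z₁ + ψ₁ + v₁²/2g = 242.86 + 24.06 + 0.089 = 267.01 m.
ψ₂ = H − z₂ − v₂²/2g = 267.01 − 241.42 − 0.639 = 24.95 m.
P₂ = ρgψ₂ = 1000 × 9.81 × 24.95 ≈ 245 kPa.

P₂ ≈ 245 kPa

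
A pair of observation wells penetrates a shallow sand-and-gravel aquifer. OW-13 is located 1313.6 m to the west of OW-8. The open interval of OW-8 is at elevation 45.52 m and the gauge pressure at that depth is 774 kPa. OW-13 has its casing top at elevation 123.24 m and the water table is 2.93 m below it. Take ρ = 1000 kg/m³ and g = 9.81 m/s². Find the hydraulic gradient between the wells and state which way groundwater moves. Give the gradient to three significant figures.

Pressure head at OW-8: ψ = P/(ρg) = 774×1000 / (1000 × 9.81) = 78.90 m.
Total head at OW-8: h = z + ψ = 45.52 + 78.90 = 124.42 m.
Total head at OW-13: h = 123.24 − 2.93 = 120.31 m.
Head difference: h(OW-8) − h(OW-13) = 124.42 − 120.31 = 4.11 m.
Hydraulic gradient: i = |Δh| / L = 4.11 / 1313.6 = 0.00313.
Flow is from higher to lower head: from OW-8 toward OW-13, i.e. toward the west.

i ≈ 0.00313; groundwater flows toward the west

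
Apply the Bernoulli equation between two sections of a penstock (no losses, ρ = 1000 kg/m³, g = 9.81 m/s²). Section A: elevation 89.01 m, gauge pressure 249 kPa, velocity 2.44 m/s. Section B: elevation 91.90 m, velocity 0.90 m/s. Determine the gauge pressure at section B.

P₂ ≈ 223 kPa

Pressure head at A: ψ₁ = P₁/(ρg) = 249×1000 / (1000 × 9.81) = 25.38 m.
Velocity heads: v₁²/2g = 2.44²/19.62 = 0.303 m; v₂²/2g = 0.90²/19.62 = 0.041 m.
Total head H = z₁ + ψ₁ + v₁²/2g = 89.01 + 25.38 + 0.303 = 114.69 m.
ψ₂ = H − z₂ − v₂²/2g = 114.69 − 91.90 − 0.041 = 22.75 m.
P₂ = ρgψ₂ = 1000 × 9.81 × 22.75 ≈ 223 kPa.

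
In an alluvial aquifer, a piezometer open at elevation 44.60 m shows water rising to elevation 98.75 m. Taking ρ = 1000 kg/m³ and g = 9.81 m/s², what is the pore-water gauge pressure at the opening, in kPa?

Pressure head ψ = h − z = 98.75 − 44.60 = 54.15 m.
P = ρgψ = 1000 × 9.81 × 54.15 = 531212 Pa ≈ 531 kPa.

P ≈ 531 kPa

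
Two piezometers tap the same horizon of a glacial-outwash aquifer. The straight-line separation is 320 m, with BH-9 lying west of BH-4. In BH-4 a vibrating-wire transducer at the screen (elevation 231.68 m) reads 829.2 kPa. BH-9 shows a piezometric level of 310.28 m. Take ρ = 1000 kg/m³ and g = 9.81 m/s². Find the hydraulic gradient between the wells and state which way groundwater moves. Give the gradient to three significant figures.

i ≈ 0.0185; groundwater flows toward the west

Pressure head at BH-4: ψ = P/(ρg) = 829.2×1000 / (1000 × 9.81) = 84.53 m.
Total head at BH-4: h = z + ψ = 231.68 + 84.53 = 316.21 m.
Total head at BH-9: h = 310.28 m (water level in the piezometer is the total head).
Head difference: h(BH-4) − h(BH-9) = 316.21 − 310.28 = 5.93 m.
Hydraulic gradient: i = |Δh| / L = 5.93 / 320 = 0.0185.
Flow is from higher to lower head: from BH-4 toward BH-9, i.e. toward the west.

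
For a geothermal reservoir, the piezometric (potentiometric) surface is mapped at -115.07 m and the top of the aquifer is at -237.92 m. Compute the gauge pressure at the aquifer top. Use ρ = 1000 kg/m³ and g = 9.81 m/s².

P ≈ 1210 kPa

Pressure head at the aquifer top: ψ = h − z = -115.07 − (-237.92) = 122.85 m.
P = ρgψ = 1000 × 9.81 × 122.85 = 1205158 Pa ≈ 1210 kPa.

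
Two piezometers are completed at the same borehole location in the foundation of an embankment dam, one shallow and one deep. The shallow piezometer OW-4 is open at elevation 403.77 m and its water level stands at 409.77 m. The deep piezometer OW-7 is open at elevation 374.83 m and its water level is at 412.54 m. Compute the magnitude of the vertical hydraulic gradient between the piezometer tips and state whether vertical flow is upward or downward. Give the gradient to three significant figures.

Total head at OW-4: h = 409.77 m (water level in the standpipe).
Total head at OW-7: h = 412.54 m.
Δh = h(OW-4) − h(OW-7) = 409.77 − 412.54 = -2.77 m.
Vertical separation Δz = 403.77 − 374.83 = 28.94 m.
|i_v| = |Δh| / Δz = 2.77 / 28.94 = 0.0957.
Head is higher in the deep piezometer, so vertical flow is upward (discharge condition).

|i_v| ≈ 0.0957; vertical flow is upward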